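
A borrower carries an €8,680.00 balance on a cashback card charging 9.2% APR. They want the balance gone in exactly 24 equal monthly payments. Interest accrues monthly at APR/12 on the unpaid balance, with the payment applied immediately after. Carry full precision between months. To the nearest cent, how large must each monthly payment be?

€397.34

Monthly rate r = 9.2%/12 = 0.766667% = 0.00766667.
Level-payment amortization: P = B₀·r / (1 − (1+r)^(−n)) = 8680.00·0.00766667 / (1 − 1.00767^(−24)).
Denominator 1 − (1+r)^(−24) = 0.167480181.
P = 66.5467 / 0.167480181 ≈ 397.34.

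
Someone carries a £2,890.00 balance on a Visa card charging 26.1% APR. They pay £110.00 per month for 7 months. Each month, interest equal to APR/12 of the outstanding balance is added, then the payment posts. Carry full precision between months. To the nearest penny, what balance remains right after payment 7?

Monthly rate r = 26.1%/12 = 2.175% = 0.02175.
Each month: B ← B·(1+r) − £110.00.
Month 1: interest £62.86; balance after payment £2,842.86.
Month 2: interest £61.83; balance after payment £2,794.69.
Month 3: interest £60.78; balance after payment £2,745.47.
Month 4: interest £59.71; balance after payment £2,695.19.
Month 5: interest £58.62; balance after payment £2,643.81.
Month 6: interest £57.50; balance after payment £2,591.31.
Month 7: interest £56.36; balance after payment £2,537.67.

£2,537.67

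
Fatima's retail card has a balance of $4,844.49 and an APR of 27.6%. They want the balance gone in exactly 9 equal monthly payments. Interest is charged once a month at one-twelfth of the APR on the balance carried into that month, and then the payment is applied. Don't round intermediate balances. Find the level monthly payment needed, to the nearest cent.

Monthly rate r = 27.6%/12 = 2.3% = 0.023.
Level-payment amortization: P = B₀·r / (1 − (1+r)^(−n)) = 4844.49·0.023 / (1 − 1.023^(−9)).
Denominator 1 − (1+r)^(−9) = 0.185071894.
P = 111.423 / 0.185071894 ≈ 602.05.

$602.05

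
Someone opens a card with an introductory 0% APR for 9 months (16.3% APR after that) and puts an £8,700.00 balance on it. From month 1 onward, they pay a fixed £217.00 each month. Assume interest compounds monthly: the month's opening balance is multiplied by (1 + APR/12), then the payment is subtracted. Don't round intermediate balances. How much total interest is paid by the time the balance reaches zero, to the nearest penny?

£2,079.45

Promo months 1–9 at r₀ = 0%/12 = 0; months 10+ at r₁ = 16.3%/12 = 0.0135833.
After month 9 (no interest yet): B = £8,700.00 − 9·£217.00 = £6,747.00.
Then at r₁ with £217.00/mo: n₂ = −ln(1 − r₁·B/P)/ln(1+r₁) ≈ 40.67 → 41 more payments.
Total paid = 49·£217.00 + £146.45 = £10,779.45; interest = £10,779.45 − £8,700.00 = £2,079.45.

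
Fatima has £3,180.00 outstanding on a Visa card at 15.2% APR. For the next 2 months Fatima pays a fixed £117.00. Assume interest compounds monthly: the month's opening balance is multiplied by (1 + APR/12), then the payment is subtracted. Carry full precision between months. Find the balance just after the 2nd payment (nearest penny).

£3,025.59

Monthly rate r = 15.2%/12 = 1.26667% = 0.0126667.
Each month: B ← B·(1+r) − £117.00.
Month 1: interest £40.28; balance after payment £3,103.28.
Month 2: interest £39.31; balance after payment £3,025.59.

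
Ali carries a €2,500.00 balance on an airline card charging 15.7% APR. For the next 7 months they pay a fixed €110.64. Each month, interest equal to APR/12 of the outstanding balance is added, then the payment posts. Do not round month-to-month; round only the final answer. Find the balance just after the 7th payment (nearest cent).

€1,932.59

Monthly rate r = 15.7%/12 = 1.30833% = 0.0130833.
Each month: B ← B·(1+r) − €110.64.
Month 1: interest €32.71; balance after payment €2,422.07.
Month 2: interest €31.69; balance after payment €2,343.12.
Month 3: interest €30.66; balance after payment €2,263.13.
Month 4: interest €29.61; balance after payment €2,182.10.
Month 5: interest €28.55; balance after payment €2,100.01.
Month 6: interest €27.48; balance after payment €2,016.85.
Month 7: interest €26.39; balance after payment €1,932.59.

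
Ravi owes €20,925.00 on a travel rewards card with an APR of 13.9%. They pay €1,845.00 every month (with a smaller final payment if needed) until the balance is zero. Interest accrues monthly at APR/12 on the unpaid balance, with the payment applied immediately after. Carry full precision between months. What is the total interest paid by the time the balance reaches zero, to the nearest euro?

€1,640

Monthly rate r = 13.9%/12 = 1.15833% = 0.0115833.
Payoff takes n = ⌈−ln(1 − rB₀/P)/ln(1+r)⌉ = ⌈12.229⌉ = 13 payments; the last is €424.67.
Total paid = 12·€1,845.00 + €424.67 = €22,564.67.
Total interest = total paid − principal = €22,564.67 − €20,925.00 = €1,639.67.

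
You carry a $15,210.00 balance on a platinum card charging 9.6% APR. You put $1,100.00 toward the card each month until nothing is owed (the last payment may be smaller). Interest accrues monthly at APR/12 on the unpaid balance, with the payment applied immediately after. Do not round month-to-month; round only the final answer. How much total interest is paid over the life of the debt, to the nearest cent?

Monthly rate r = 9.6%/12 = 0.8% = 0.008.
Payoff takes n = ⌈−ln(1 − rB₀/P)/ln(1+r)⌉ = ⌈14.712⌉ = 15 payments; the last is $784.23.
Total paid = 14·$1,100.00 + $784.23 = $16,184.23.
Total interest = total paid − principal = $16,184.23 − $15,210.00 = $974.23.

$974.23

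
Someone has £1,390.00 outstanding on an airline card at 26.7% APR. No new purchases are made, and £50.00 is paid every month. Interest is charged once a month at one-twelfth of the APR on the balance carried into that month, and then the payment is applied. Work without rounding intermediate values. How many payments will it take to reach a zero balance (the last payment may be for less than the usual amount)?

Monthly rate r = 26.7%/12 = 2.225% = 0.02225.
Recurrence: B ← B·(1+r) − £50.00.
Month 1: interest £30.93; balance after payment £1,370.93.
Month 2: interest £30.50; balance after payment £1,351.43.
Closed form: n = −ln(1 − rB₀/P)/ln(1+r) = −ln(0.38145)/ln(1.02225) ≈ 43.796, so the balance reaches zero during payment 44.

44 months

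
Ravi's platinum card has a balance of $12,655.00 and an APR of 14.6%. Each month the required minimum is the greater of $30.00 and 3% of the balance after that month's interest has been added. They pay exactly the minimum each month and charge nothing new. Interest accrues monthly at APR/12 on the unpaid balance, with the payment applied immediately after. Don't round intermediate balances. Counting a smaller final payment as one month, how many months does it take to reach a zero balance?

182 months

Monthly rate r = 14.6%/12 = 1.21667% = 0.0121667.
While 3% of the post-interest balance exceeds $30.00, each month B ← (B·(1+r))·(1 − 0.03), i.e. B shrinks by the factor (1+r)·0.97 = 0.9818.
This holds for months 1–139. Entering month 140 the balance is $985.29; 3% of the post-interest balance is now below $30.00, so the flat $30.00 minimum applies from here.
From month 140 a fixed $30.00 at rate r clears $985.29 in 43 more payments. Total: 139 + 43 = 182 months.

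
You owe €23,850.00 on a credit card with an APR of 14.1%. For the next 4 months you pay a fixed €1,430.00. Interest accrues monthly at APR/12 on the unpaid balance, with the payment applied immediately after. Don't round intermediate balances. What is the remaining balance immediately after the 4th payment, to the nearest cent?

€19,169.25

Monthly rate r = 14.1%/12 = 1.175% = 0.01175.
Each month: B ← B·(1+r) − €1,430.00.
Month 1: interest €280.24; balance after payment €22,700.24.
Month 2: interest €266.73; balance after payment €21,536.97.
Month 3: interest €253.06; balance after payment €20,360.02.
Month 4: interest €239.23; balance after payment €19,169.25.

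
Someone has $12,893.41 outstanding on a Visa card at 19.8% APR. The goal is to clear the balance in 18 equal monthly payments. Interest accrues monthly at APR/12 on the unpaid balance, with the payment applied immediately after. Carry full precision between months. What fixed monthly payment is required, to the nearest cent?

Monthly rate r = 19.8%/12 = 1.65% = 0.0165.
Level-payment amortization: P = B₀·r / (1 − (1+r)^(−n)) = 12893.41·0.0165 / (1 − 1.0165^(−18)).
Denominator 1 − (1+r)^(−18) = 0.255152942.
P = 212.741 / 0.255152942 ≈ 833.78.

$833.78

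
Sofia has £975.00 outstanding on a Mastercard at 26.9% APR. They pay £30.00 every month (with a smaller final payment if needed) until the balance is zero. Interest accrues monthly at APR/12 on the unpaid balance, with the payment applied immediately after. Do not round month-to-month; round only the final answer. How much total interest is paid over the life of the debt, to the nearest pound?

Monthly rate r = 26.9%/12 = 2.24167% = 0.0224167.
Payoff takes n = ⌈−ln(1 − rB₀/P)/ln(1+r)⌉ = ⌈58.818⌉ = 59 payments; the last is £24.59.
Total paid = 58·£30.00 + £24.59 = £1,764.59.
Total interest = total paid − principal = £1,764.59 − £975.00 = £789.59.

£790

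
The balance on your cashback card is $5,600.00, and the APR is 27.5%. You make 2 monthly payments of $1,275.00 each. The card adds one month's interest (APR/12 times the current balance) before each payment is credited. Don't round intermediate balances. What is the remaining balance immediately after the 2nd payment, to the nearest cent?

$3,280.39

Monthly rate r = 27.5%/12 = 2.29167% = 0.0229167.
Each month: B ← B·(1+r) − $1,275.00.
Month 1: interest $128.33; balance after payment $4,453.33.
Month 2: interest $102.06; balance after payment $3,280.39.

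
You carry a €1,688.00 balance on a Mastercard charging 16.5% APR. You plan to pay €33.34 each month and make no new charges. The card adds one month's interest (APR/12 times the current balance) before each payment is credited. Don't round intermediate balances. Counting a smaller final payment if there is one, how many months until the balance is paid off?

88 payments

Monthly rate r = 16.5%/12 = 1.375% = 0.01375.
Recurrence: B ← B·(1+r) − €33.34.
Month 1: interest €23.21; balance after payment €1,677.87.
Month 2: interest €23.07; balance after payment €1,667.60.
Closed form: n = −ln(1 − rB₀/P)/ln(1+r) = −ln(0.30384)/ln(1.01375) ≈ 87.231, so the balance reaches zero during payment 88.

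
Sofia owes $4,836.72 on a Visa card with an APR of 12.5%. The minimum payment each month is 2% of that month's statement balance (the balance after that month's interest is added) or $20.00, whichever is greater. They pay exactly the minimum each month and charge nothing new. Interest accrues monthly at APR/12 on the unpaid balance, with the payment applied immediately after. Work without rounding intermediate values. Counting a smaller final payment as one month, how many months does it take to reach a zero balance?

232 months

Monthly rate r = 12.5%/12 = 1.04167% = 0.0104167.
While 2% of the post-interest balance exceeds $20.00, each month B ← (B·(1+r))·(1 − 0.02), i.e. B shrinks by the factor (1+r)·0.98 = 0.99021.
This holds for months 1–162. Entering month 163 the balance is $982.33; 2% of the post-interest balance is now below $20.00, so the flat $20.00 minimum applies from here.
From month 163 a fixed $20.00 at rate r clears $982.33 in 70 more payments. Total: 162 + 70 = 232 months.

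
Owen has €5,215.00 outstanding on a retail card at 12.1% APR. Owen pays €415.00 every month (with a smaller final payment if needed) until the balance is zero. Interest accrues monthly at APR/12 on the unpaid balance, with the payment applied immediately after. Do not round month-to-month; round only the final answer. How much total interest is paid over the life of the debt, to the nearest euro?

Monthly rate r = 12.1%/12 = 1.00833% = 0.0100833.
Payoff takes n = ⌈−ln(1 − rB₀/P)/ln(1+r)⌉ = ⌈13.504⌉ = 14 payments; the last is €209.85.
Total paid = 13·€415.00 + €209.85 = €5,604.85.
Total interest = total paid − principal = €5,604.85 − €5,215.00 = €389.85.

€390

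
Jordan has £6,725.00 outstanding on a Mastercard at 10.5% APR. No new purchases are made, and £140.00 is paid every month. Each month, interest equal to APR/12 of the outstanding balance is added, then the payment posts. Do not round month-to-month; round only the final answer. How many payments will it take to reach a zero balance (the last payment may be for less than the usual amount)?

Monthly rate r = 10.5%/12 = 0.875% = 0.00875.
Recurrence: B ← B·(1+r) − £140.00.
Month 1: interest £58.84; balance after payment £6,643.84.
Month 2: interest £58.13; balance after payment £6,561.98.
Closed form: n = −ln(1 − rB₀/P)/ln(1+r) = −ln(0.57969)/ln(1.00875) ≈ 62.588, so the balance reaches zero during payment 63.

63 payments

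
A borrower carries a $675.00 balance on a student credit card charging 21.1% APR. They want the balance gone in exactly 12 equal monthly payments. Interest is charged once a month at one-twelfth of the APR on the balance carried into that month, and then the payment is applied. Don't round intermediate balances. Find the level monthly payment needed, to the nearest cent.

Monthly rate r = 21.1%/12 = 1.75833% = 0.0175833.
Level-payment amortization: P = B₀·r / (1 − (1+r)^(−n)) = 675.00·0.0175833 / (1 − 1.01758^(−12)).
Denominator 1 − (1+r)^(−12) = 0.188739786.
P = 11.8688 / 0.188739786 ≈ 62.88.

$62.88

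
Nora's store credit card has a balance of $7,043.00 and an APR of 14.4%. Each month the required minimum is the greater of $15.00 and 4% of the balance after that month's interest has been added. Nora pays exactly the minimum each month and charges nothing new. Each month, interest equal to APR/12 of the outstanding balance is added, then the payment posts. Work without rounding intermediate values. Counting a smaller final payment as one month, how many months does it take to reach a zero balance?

132 months

Monthly rate r = 14.4%/12 = 1.2% = 0.012.
While 4% of the post-interest balance exceeds $15.00, each month B ← (B·(1+r))·(1 − 0.04), i.e. B shrinks by the factor (1+r)·0.96 = 0.97152.
This holds for months 1–102. Entering month 103 the balance is $369.69; 4% of the post-interest balance is now below $15.00, so the flat $15.00 minimum applies from here.
From month 103 a fixed $15.00 at rate r clears $369.69 in 30 more payments. Total: 102 + 30 = 132 months.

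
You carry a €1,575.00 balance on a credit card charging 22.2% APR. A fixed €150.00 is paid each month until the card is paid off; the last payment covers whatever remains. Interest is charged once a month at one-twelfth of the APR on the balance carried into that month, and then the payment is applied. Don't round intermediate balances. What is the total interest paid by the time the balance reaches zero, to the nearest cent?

Monthly rate r = 22.2%/12 = 1.85% = 0.0185.
Payoff takes n = ⌈−ln(1 − rB₀/P)/ln(1+r)⌉ = ⌈11.782⌉ = 12 payments; the last is €117.59.
Total paid = 11·€150.00 + €117.59 = €1,767.59.
Total interest = total paid − principal = €1,767.59 − €1,575.00 = €192.59.

€192.59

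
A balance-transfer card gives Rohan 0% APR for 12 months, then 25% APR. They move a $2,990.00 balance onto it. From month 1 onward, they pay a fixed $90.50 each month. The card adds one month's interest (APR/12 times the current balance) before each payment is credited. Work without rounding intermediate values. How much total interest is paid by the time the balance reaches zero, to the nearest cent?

$627.64

Promo months 1–12 at r₀ = 0%/12 = 0; months 13+ at r₁ = 25%/12 = 0.0208333.
After month 12 (no interest yet): B = $2,990.00 − 12·$90.50 = $1,904.00.
Then at r₁ with $90.50/mo: n₂ = −ln(1 − r₁·B/P)/ln(1+r₁) ≈ 27.97 → 28 more payments.
Total paid = 39·$90.50 + $88.14 = $3,617.64; interest = $3,617.64 − $2,990.00 = $627.64.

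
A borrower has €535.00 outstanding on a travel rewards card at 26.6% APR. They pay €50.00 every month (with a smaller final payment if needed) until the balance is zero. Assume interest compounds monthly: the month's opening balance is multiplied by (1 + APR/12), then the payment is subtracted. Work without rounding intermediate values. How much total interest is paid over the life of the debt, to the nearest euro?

€83

Monthly rate r = 26.6%/12 = 2.21667% = 0.0221667.
Payoff takes n = ⌈−ln(1 − rB₀/P)/ln(1+r)⌉ = ⌈12.349⌉ = 13 payments; the last is €17.55.
Total paid = 12·€50.00 + €17.55 = €617.55.
Total interest = total paid − principal = €617.55 − €535.00 = €82.55.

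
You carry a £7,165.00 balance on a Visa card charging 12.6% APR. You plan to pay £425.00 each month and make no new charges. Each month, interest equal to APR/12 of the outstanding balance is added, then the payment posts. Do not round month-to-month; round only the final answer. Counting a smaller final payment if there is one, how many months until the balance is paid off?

19 payments

Monthly rate r = 12.6%/12 = 1.05% = 0.0105.
Recurrence: B ← B·(1+r) − £425.00.
Month 1: interest £75.23; balance after payment £6,815.23.
Month 2: interest £71.56; balance after payment £6,461.79.
Closed form: n = −ln(1 − rB₀/P)/ln(1+r) = −ln(0.82298)/ln(1.0105) ≈ 18.652, so the balance reaches zero during payment 19.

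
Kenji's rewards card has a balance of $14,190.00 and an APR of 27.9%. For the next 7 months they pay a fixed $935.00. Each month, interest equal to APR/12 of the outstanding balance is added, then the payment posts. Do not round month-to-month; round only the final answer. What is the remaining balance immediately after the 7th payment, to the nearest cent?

$9,647.27

Monthly rate r = 27.9%/12 = 2.325% = 0.02325.
Each month: B ← B·(1+r) − $935.00.
Month 1: interest $329.92; balance after payment $13,584.92.
Month 2: interest $315.85; balance after payment $12,965.77.
Month 3: interest $301.45; balance after payment $12,332.22.
Month 4: interest $286.72; balance after payment $11,683.95.
Month 5: interest $271.65; balance after payment $11,020.60.
Month 6: interest $256.23; balance after payment $10,341.83.
Month 7: interest $240.45; balance after payment $9,647.27.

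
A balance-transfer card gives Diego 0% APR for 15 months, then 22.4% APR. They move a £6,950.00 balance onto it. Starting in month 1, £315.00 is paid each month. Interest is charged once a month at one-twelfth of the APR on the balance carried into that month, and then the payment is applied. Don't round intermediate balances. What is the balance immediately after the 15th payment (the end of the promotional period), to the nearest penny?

Promo months 1–15 at r₀ = 0%/12 = 0; months 16+ at r₁ = 22.4%/12 = 0.0186667.
After month 15 (no interest yet): B = £6,950.00 − 15·£315.00 = £2,225.00.

£2,225.00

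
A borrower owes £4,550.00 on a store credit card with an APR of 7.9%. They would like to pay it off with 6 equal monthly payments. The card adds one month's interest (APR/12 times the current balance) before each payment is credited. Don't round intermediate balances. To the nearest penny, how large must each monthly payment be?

Monthly rate r = 7.9%/12 = 0.658333% = 0.00658333.
Level-payment amortization: P = B₀·r / (1 − (1+r)^(−n)) = 4550.00·0.00658333 / (1 − 1.00658^(−6)).
Denominator 1 − (1+r)^(−6) = 0.0386055987.
P = 29.9542 / 0.0386055987 ≈ 775.90.

£775.90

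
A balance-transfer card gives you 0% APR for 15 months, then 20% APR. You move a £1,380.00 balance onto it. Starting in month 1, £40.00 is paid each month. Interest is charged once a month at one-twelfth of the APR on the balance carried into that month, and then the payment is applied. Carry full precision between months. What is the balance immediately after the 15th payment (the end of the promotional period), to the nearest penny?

Promo months 1–15 at r₀ = 0%/12 = 0; months 16+ at r₁ = 20%/12 = 0.0166667.
After month 15 (no interest yet): B = £1,380.00 − 15·£40.00 = £780.00.

£780.00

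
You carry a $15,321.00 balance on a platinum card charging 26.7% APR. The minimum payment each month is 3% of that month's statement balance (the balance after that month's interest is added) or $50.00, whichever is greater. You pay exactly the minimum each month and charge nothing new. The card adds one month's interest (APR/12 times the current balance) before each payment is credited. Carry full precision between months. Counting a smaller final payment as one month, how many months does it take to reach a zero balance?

324 months

Monthly rate r = 26.7%/12 = 2.225% = 0.02225.
While 3% of the post-interest balance exceeds $50.00, each month B ← (B·(1+r))·(1 − 0.03), i.e. B shrinks by the factor (1+r)·0.97 = 0.99158.
This holds for months 1–266. Entering month 267 the balance is $1,617.19; 3% of the post-interest balance is now below $50.00, so the flat $50.00 minimum applies from here.
From month 267 a fixed $50.00 at rate r clears $1,617.19 in 58 more payments. Total: 266 + 58 = 324 months.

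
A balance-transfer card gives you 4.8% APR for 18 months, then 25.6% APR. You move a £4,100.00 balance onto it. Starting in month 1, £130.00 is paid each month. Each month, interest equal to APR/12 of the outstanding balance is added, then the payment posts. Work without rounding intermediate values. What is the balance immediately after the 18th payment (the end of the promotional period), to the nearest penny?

Promo months 1–18 at r₀ = 4.8%/12 = 0.004; months 19+ at r₁ = 25.6%/12 = 0.0213333.
After month 18: iterate B ← B·(1+r₀) − £130.00 for 18 months → £1,984.17.

£1,984.17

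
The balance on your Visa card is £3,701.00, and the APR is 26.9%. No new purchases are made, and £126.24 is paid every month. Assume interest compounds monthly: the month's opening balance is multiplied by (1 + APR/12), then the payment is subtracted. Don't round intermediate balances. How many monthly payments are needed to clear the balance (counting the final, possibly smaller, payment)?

Monthly rate r = 26.9%/12 = 2.24167% = 0.0224167.
Recurrence: B ← B·(1+r) − £126.24.
Month 1: interest £82.96; balance after payment £3,657.72.
Month 2: interest £81.99; balance after payment £3,613.48.
Closed form: n = −ln(1 − rB₀/P)/ln(1+r) = −ln(0.34281)/ln(1.02242) ≈ 48.292, so the balance reaches zero during payment 49.

49 months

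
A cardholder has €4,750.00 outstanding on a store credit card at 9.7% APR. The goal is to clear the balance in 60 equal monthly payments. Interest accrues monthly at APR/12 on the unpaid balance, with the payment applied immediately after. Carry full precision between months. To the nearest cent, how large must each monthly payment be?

€100.22

Monthly rate r = 9.7%/12 = 0.808333% = 0.00808333.
Level-payment amortization: P = B₀·r / (1 − (1+r)^(−n)) = 4750.00·0.00808333 / (1 − 1.00808^(−60)).
Denominator 1 − (1+r)^(−60) = 0.383101202.
P = 38.3958 / 0.383101202 ≈ 100.22.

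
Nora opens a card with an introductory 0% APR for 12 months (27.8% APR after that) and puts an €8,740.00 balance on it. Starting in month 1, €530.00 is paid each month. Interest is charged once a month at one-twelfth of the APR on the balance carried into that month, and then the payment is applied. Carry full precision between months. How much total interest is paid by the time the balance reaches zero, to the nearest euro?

€163

Promo months 1–12 at r₀ = 0%/12 = 0; months 13+ at r₁ = 27.8%/12 = 0.0231667.
After month 12 (no interest yet): B = €8,740.00 − 12·€530.00 = €2,380.00.
Then at r₁ with €530.00/mo: n₂ = −ln(1 − r₁·B/P)/ln(1+r₁) ≈ 4.80 → 5 more payments.
Total paid = 16·€530.00 + €423.10 = €8,903.10; interest = €8,903.10 − €8,740.00 = €163.10.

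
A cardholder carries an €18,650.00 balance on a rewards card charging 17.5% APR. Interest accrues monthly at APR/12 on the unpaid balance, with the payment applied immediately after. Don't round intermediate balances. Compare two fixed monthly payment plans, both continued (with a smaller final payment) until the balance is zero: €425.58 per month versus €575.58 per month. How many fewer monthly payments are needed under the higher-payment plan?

Monthly rate r = 17.5%/12 = 1.45833% = 0.0145833.
At €425.58/mo: n = ⌈−ln(1 − rB₀/P)/ln(1+r)⌉ = 71 payments (last €166.35); total interest = total paid − €18,650.00 = €11,306.95.
At €575.58/mo: 45 payments (last €105.24); total interest €6,780.76.
Payments saved = 71 − 45 = 26.

26 fewer payments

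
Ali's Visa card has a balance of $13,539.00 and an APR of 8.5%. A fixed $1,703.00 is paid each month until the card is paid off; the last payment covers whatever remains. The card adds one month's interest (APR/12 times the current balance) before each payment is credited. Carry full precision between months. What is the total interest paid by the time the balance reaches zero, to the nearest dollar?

$446

Monthly rate r = 8.5%/12 = 0.708333% = 0.00708333.
Payoff takes n = ⌈−ln(1 − rB₀/P)/ln(1+r)⌉ = ⌈8.212⌉ = 9 payments; the last is $361.46.
Total paid = 8·$1,703.00 + $361.46 = $13,985.46.
Total interest = total paid − principal = $13,985.46 − $13,539.00 = $446.46.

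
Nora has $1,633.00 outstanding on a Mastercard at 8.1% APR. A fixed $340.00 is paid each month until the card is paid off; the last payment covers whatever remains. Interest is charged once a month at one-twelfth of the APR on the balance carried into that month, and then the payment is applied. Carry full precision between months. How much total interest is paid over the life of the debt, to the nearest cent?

Monthly rate r = 8.1%/12 = 0.675% = 0.00675.
Payoff takes n = ⌈−ln(1 − rB₀/P)/ln(1+r)⌉ = ⌈4.899⌉ = 5 payments; the last is $305.76.
Total paid = 4·$340.00 + $305.76 = $1,665.76.
Total interest = total paid − principal = $1,665.76 − $1,633.00 = $32.76.

$32.76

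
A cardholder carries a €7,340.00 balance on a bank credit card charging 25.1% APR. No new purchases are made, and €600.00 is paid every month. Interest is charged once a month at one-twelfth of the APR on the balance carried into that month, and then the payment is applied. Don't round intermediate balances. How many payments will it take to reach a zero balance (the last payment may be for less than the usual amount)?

15 months

Monthly rate r = 25.1%/12 = 2.09167% = 0.0209167.
Recurrence: B ← B·(1+r) − €600.00.
Month 1: interest €153.53; balance after payment €6,893.53.
Month 2: interest €144.19; balance after payment €6,437.72.
Closed form: n = −ln(1 − rB₀/P)/ln(1+r) = −ln(0.74412)/ln(1.02092) ≈ 14.277, so the balance reaches zero during payment 15.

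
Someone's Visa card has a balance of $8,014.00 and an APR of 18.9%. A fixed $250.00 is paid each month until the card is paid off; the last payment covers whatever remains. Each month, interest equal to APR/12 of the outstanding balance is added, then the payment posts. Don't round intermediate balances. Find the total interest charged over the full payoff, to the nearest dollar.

Monthly rate r = 18.9%/12 = 1.575% = 0.01575.
Payoff takes n = ⌈−ln(1 − rB₀/P)/ln(1+r)⌉ = ⌈44.983⌉ = 45 payments; the last is $245.76.
Total paid = 44·$250.00 + $245.76 = $11,245.76.
Total interest = total paid − principal = $11,245.76 − $8,014.00 = $3,231.76.

$3,232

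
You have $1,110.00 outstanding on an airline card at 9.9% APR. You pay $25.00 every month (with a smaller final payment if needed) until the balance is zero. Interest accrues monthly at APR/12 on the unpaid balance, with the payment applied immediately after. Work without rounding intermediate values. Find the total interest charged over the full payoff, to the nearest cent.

Monthly rate r = 9.9%/12 = 0.825% = 0.00825.
Payoff takes n = ⌈−ln(1 − rB₀/P)/ln(1+r)⌉ = ⌈55.522⌉ = 56 payments; the last is $13.08.
Total paid = 55·$25.00 + $13.08 = $1,388.08.
Total interest = total paid − principal = $1,388.08 − $1,110.00 = $278.08.

$278.08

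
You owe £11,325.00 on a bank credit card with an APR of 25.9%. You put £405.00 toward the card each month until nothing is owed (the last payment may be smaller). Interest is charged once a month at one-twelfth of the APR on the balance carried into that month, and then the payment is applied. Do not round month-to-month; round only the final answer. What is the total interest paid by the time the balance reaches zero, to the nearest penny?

£6,222.87

Monthly rate r = 25.9%/12 = 2.15833% = 0.0215833.
Payoff takes n = ⌈−ln(1 − rB₀/P)/ln(1+r)⌉ = ⌈43.326⌉ = 44 payments; the last is £132.87.
Total paid = 43·£405.00 + £132.87 = £17,547.87.
Total interest = total paid − principal = £17,547.87 − £11,325.00 = £6,222.87.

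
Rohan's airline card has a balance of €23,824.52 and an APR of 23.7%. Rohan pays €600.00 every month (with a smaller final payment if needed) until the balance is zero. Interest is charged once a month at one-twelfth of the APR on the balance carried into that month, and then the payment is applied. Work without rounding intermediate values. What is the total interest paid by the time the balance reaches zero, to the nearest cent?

€23,223.21

Monthly rate r = 23.7%/12 = 1.975% = 0.01975.
Payoff takes n = ⌈−ln(1 − rB₀/P)/ln(1+r)⌉ = ⌈78.411⌉ = 79 payments; the last is €247.73.
Total paid = 78·€600.00 + €247.73 = €47,047.73.
Total interest = total paid − principal = €47,047.73 − €23,824.52 = €23,223.21.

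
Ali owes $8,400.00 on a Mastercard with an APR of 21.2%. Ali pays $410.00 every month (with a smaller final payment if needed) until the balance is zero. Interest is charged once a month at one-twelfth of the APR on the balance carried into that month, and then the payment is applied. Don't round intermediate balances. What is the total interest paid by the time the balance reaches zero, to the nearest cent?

Monthly rate r = 21.2%/12 = 1.76667% = 0.0176667.
Payoff takes n = ⌈−ln(1 − rB₀/P)/ln(1+r)⌉ = ⌈25.658⌉ = 26 payments; the last is $270.74.
Total paid = 25·$410.00 + $270.74 = $10,520.74.
Total interest = total paid − principal = $10,520.74 − $8,400.00 = $2,120.74.

$2,120.74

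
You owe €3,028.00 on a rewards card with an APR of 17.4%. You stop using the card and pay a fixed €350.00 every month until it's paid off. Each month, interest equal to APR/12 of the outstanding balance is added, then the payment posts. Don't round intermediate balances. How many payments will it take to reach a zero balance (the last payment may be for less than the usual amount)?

10 payments

Monthly rate r = 17.4%/12 = 1.45% = 0.0145.
Recurrence: B ← B·(1+r) − €350.00.
Month 1: interest €43.91; balance after payment €2,721.91.
Month 2: interest €39.47; balance after payment €2,411.37.
Closed form: n = −ln(1 − rB₀/P)/ln(1+r) = −ln(0.87455)/ln(1.0145) ≈ 9.311, so the balance reaches zero during payment 10.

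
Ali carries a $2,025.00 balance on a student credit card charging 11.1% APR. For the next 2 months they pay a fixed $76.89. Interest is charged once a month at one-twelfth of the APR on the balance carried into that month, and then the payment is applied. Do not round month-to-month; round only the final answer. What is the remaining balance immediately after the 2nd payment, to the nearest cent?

$1,908.14

Monthly rate r = 11.1%/12 = 0.925% = 0.00925.
Each month: B ← B·(1+r) − $76.89.
Month 1: interest $18.73; balance after payment $1,966.84.
Month 2: interest $18.19; balance after payment $1,908.14.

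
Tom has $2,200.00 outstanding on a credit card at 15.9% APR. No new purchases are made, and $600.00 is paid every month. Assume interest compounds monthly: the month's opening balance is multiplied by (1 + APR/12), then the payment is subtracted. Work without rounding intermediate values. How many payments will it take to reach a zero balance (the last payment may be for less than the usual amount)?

Monthly rate r = 15.9%/12 = 1.325% = 0.01325.
Recurrence: B ← B·(1+r) − $600.00.
Month 1: interest $29.15; balance after payment $1,629.15.
Month 2: interest $21.59; balance after payment $1,050.74.
Month 3: interest $13.92; balance after payment $464.66.
Month 4: interest $6.16; balance after payment $0.00.

4 payments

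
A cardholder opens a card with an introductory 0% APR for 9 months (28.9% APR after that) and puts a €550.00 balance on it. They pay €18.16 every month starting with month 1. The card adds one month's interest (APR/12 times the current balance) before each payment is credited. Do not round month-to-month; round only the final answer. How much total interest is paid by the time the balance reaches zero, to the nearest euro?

Promo months 1–9 at r₀ = 0%/12 = 0; months 10+ at r₁ = 28.9%/12 = 0.0240833.
After month 9 (no interest yet): B = €550.00 − 9·€18.16 = €386.56.
Then at r₁ with €18.16/mo: n₂ = −ln(1 − r₁·B/P)/ln(1+r₁) ≈ 30.20 → 31 more payments.
Total paid = 39·€18.16 + €3.72 = €711.96; interest = €711.96 − €550.00 = €161.96.

€162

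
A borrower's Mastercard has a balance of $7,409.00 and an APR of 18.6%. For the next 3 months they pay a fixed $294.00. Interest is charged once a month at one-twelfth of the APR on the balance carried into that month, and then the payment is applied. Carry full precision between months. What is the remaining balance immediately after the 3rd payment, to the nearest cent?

Monthly rate r = 18.6%/12 = 1.55% = 0.0155.
Each month: B ← B·(1+r) − $294.00.
Month 1: interest $114.84; balance after payment $7,229.84.
Month 2: interest $112.06; balance after payment $7,047.90.
Month 3: interest $109.24; balance after payment $6,863.14.

$6,863.14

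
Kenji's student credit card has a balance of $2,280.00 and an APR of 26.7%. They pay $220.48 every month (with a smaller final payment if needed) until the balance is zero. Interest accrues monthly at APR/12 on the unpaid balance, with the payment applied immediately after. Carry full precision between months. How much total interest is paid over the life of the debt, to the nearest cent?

Monthly rate r = 26.7%/12 = 2.225% = 0.02225.
Payoff takes n = ⌈−ln(1 − rB₀/P)/ln(1+r)⌉ = ⌈11.882⌉ = 12 payments; the last is $194.75.
Total paid = 11·$220.48 + $194.75 = $2,620.03.
Total interest = total paid − principal = $2,620.03 − $2,280.00 = $340.03.

$340.03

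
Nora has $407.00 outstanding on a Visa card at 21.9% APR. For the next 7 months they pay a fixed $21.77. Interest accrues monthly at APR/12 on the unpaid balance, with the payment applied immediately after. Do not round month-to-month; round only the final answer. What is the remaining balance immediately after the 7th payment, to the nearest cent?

Monthly rate r = 21.9%/12 = 1.825% = 0.01825.
Each month: B ← B·(1+r) − $21.77.
Month 1: interest $7.43; balance after payment $392.66.
Month 2: interest $7.17; balance after payment $378.05.
Month 3: interest $6.90; balance after payment $363.18.
Month 4: interest $6.63; balance after payment $348.04.
Month 5: interest $6.35; balance after payment $332.62.
Month 6: interest $6.07; balance after payment $316.92.
Month 7: interest $5.78; balance after payment $300.94.

$300.94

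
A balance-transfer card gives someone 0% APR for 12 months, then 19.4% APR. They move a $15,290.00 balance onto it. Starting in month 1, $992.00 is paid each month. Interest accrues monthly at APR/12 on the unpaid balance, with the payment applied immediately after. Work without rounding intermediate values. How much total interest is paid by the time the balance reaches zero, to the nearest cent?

$127.06

Promo months 1–12 at r₀ = 0%/12 = 0; months 13+ at r₁ = 19.4%/12 = 0.0161667.
After month 12 (no interest yet): B = $15,290.00 − 12·$992.00 = $3,386.00.
Then at r₁ with $992.00/mo: n₂ = −ln(1 − r₁·B/P)/ln(1+r₁) ≈ 3.54 → 4 more payments.
Total paid = 15·$992.00 + $537.06 = $15,417.06; interest = $15,417.06 − $15,290.00 = $127.06.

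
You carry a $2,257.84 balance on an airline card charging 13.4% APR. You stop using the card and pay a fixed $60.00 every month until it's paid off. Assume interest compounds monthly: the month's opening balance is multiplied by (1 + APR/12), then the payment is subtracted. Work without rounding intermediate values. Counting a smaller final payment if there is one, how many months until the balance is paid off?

Monthly rate r = 13.4%/12 = 1.11667% = 0.0111667.
Recurrence: B ← B·(1+r) − $60.00.
Month 1: interest $25.21; balance after payment $2,223.05.
Month 2: interest $24.82; balance after payment $2,187.88.
Closed form: n = −ln(1 − rB₀/P)/ln(1+r) = −ln(0.57979)/ln(1.01117) ≈ 49.086, so the balance reaches zero during payment 50.

50 months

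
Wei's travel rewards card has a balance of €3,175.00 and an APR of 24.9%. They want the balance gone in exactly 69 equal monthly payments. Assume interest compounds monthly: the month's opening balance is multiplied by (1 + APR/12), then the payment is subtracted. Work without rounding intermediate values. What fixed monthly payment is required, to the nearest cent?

Monthly rate r = 24.9%/12 = 2.075% = 0.02075.
Level-payment amortization: P = B₀·r / (1 − (1+r)^(−n)) = 3175.00·0.02075 / (1 − 1.02075^(−69)).
Denominator 1 − (1+r)^(−69) = 0.757583494.
P = 65.8812 / 0.757583494 ≈ 86.96.

€86.96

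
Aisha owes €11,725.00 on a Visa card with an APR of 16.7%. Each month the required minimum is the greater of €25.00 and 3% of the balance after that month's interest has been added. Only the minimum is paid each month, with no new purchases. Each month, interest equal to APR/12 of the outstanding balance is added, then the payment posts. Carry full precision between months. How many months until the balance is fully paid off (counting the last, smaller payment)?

204 months

Monthly rate r = 16.7%/12 = 1.39167% = 0.0139167.
While 3% of the post-interest balance exceeds €25.00, each month B ← (B·(1+r))·(1 − 0.03), i.e. B shrinks by the factor (1+r)·0.97 = 0.9835.
This holds for months 1–160. Entering month 161 the balance is €818.37; 3% of the post-interest balance is now below €25.00, so the flat €25.00 minimum applies from here.
From month 161 a fixed €25.00 at rate r clears €818.37 in 44 more payments. Total: 160 + 44 = 204 months.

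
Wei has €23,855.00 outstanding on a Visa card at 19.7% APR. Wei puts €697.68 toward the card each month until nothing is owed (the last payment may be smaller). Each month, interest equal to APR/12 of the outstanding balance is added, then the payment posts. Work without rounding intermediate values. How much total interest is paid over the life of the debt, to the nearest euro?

€11,451

Monthly rate r = 19.7%/12 = 1.64167% = 0.0164167.
Payoff takes n = ⌈−ln(1 − rB₀/P)/ln(1+r)⌉ = ⌈50.602⌉ = 51 payments; the last is €421.66.
Total paid = 50·€697.68 + €421.66 = €35,305.66.
Total interest = total paid − principal = €35,305.66 − €23,855.00 = €11,450.66.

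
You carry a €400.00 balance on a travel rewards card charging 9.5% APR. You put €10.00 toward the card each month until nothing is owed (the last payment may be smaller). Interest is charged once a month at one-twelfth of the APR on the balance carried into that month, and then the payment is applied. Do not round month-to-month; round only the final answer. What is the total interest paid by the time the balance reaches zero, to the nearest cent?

€82.89

Monthly rate r = 9.5%/12 = 0.791667% = 0.00791667.
Payoff takes n = ⌈−ln(1 − rB₀/P)/ln(1+r)⌉ = ⌈48.288⌉ = 49 payments; the last is €2.89.
Total paid = 48·€10.00 + €2.89 = €482.89.
Total interest = total paid − principal = €482.89 − €400.00 = €82.89.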